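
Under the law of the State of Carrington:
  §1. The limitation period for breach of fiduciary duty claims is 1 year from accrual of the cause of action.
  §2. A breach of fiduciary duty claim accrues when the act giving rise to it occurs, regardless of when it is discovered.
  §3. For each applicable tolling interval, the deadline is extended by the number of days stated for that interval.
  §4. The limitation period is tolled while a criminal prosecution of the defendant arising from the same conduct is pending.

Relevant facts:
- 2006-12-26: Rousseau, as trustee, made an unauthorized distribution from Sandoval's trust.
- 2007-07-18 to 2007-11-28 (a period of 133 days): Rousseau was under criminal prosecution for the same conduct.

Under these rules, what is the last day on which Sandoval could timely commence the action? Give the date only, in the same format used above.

The cause of action accrued on 2006-12-26, the date of the act.
1 year from 2006-12-26 is 2007-12-26.
Because the pending criminal prosecution ran from 2007-07-18 to 2007-11-28, the deadline is extended by 133 days to 2008-05-07.

2008-05-07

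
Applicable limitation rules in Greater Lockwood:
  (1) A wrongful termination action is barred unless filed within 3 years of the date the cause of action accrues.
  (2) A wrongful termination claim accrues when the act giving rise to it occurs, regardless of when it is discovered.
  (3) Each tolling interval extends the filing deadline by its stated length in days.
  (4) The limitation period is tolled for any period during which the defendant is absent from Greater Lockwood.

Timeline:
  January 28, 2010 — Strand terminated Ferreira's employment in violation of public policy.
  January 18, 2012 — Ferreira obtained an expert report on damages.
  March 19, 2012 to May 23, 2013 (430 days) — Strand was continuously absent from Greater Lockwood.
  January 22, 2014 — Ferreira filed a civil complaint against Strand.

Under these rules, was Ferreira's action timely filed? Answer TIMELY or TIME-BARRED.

TIMELY

The cause of action accrued on January 28, 2010, the date of the act.
The untolled deadline — 3 years after January 28, 2010 — is January 28, 2013.
The defendant's absence from the jurisdiction from March 19, 2012 to May 23, 2013 tolled the period for 430 days, extending the deadline to April 3, 2014.
The other events in the timeline have no effect on the limitation period under the stated rules.
The January 22, 2014 filing precedes the April 3, 2014 deadline; the claim is timely.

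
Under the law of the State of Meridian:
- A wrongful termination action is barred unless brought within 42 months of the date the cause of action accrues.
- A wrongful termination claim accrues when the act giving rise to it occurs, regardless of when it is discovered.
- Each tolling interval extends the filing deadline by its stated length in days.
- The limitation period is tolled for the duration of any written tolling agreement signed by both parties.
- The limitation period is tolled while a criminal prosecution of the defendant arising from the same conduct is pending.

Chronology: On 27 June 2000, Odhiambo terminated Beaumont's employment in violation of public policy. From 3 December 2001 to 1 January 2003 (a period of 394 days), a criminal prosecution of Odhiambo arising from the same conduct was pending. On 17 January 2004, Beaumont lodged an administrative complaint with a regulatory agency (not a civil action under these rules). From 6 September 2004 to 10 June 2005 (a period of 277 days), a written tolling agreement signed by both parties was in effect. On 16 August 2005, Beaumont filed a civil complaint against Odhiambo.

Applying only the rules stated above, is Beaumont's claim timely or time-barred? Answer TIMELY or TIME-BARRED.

The claim accrued on 27 June 2000, when the wrongful act occurred.
Adding the 42 months base period to 27 June 2000 gives a deadline of 27 December 2003, before any tolling.
The period was tolled for 394 days by the pending criminal prosecution (3 December 2001 to 1 January 2003), pushing the deadline to 24 January 2005.
Because the written tolling agreement ran from 6 September 2004 to 10 June 2005, the deadline is extended by 277 days to 28 October 2005.
Nothing else in the chronology tolls or restarts the period.
The 16 August 2005 filing precedes the 28 October 2005 deadline; the claim is timely.

TIMELY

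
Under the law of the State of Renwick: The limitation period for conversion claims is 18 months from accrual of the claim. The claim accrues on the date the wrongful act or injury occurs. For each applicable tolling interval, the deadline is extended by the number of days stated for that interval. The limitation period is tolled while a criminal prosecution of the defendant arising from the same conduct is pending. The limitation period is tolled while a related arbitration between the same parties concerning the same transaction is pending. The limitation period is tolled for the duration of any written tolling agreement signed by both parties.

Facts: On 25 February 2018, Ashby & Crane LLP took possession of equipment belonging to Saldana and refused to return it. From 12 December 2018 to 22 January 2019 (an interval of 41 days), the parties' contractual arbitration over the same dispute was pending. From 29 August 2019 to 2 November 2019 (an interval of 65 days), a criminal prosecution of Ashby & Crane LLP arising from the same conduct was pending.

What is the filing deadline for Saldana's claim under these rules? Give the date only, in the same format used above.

The claim accrued on 25 February 2018, when the wrongful act occurred.
The untolled deadline — 18 months after 25 February 2018 — is 25 August 2019.
The period was tolled for 41 days by the pending related arbitration (12 December 2018 to 22 January 2019), pushing the deadline to 5 October 2019.
Because the pending criminal prosecution ran from 29 August 2019 to 2 November 2019, the deadline is extended by 65 days to 9 December 2019.

9 December 2019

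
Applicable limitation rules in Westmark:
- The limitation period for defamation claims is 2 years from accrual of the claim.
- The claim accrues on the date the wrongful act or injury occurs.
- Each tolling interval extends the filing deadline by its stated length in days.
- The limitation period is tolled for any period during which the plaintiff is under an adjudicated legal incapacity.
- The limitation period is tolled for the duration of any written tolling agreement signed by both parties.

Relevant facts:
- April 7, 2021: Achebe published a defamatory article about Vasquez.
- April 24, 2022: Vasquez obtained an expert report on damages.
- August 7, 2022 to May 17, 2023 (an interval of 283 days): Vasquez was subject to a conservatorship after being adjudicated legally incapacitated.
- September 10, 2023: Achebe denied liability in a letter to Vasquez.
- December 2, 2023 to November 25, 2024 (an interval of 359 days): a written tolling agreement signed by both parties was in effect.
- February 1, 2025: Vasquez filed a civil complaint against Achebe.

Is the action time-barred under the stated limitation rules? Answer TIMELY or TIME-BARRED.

The claim accrued on April 7, 2021, when the wrongful act occurred.
Adding the 2 years base period to April 7, 2021 gives a deadline of April 7, 2023, before any tolling.
The plaintiff's legal incapacity from August 7, 2022 to May 17, 2023 tolled the period for 283 days, extending the deadline to January 15, 2024.
Because the written tolling agreement ran from December 2, 2023 to November 25, 2024, the deadline is extended by 359 days to January 8, 2025.
The other events in the timeline have no effect on the limitation period under the stated rules.
Filing on February 1, 2025 missed the January 8, 2025 deadline — the action is time-barred.

TIME-BARRED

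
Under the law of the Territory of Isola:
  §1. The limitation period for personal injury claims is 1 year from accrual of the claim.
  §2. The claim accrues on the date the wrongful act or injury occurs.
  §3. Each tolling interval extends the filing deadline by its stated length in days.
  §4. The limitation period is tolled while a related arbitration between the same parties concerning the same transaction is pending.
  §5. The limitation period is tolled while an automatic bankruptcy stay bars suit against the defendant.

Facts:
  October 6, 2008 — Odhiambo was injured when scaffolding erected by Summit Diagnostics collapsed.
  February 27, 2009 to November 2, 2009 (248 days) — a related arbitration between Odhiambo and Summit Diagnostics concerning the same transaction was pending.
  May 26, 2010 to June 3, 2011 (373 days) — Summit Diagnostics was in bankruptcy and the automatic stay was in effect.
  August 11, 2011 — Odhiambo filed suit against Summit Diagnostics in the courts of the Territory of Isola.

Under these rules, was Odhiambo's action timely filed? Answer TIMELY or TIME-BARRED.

TIME-BARRED

The claim accrued on October 6, 2008, when the wrongful act occurred.
Adding the 1 year base period to October 6, 2008 gives a deadline of October 6, 2009, before any tolling.
The period was tolled for 248 days by the pending related arbitration (February 27, 2009 to November 2, 2009), pushing the deadline to June 11, 2010.
The automatic bankruptcy stay from May 26, 2010 to June 3, 2011 tolled the period for 373 days, extending the deadline to June 19, 2011.
Odhiambo filed on August 11, 2011, after the June 19, 2011 deadline, so the action is time-barred.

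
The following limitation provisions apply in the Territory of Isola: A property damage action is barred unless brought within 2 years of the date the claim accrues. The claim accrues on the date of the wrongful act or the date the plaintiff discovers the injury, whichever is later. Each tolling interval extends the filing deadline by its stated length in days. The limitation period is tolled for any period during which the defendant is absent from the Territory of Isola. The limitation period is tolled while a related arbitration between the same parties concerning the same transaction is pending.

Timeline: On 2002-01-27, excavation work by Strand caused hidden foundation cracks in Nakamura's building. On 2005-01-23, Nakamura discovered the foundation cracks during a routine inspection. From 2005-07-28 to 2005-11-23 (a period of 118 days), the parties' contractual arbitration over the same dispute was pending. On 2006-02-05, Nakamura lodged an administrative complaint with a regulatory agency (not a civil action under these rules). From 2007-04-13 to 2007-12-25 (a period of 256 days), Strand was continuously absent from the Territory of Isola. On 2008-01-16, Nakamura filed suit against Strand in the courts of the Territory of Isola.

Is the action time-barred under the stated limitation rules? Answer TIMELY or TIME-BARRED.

The claim accrued on 2005-01-23 — the later of the 2002-01-27 act and the 2005-01-23 discovery.
Adding the 2 years base period to 2005-01-23 gives a deadline of 2007-01-23, before any tolling.
The period was tolled for 118 days by the pending related arbitration (2005-07-28 to 2005-11-23), pushing the deadline to 2007-05-21.
Because the defendant's absence from the jurisdiction ran from 2007-04-13 to 2007-12-25, the deadline is extended by 256 days to 2008-02-01.
None of the other events listed affects the running of the period under the stated rules.
Filing on 2008-01-16 beat the 2008-02-01 deadline — the action is timely.

TIMELY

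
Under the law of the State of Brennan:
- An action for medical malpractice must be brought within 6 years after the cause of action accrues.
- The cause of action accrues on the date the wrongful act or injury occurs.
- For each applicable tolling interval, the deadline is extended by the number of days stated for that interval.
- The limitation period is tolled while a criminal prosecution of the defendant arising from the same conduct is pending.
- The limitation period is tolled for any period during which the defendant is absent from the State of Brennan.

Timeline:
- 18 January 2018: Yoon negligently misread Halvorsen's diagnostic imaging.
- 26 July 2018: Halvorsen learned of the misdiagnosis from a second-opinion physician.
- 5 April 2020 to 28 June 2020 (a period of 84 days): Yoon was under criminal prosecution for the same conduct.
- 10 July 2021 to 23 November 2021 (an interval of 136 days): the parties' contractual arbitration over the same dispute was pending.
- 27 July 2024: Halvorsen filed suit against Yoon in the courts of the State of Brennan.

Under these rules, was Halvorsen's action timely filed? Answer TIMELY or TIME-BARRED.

TIME-BARRED

Because the rule ties accrual to occurrence, the claim accrued on 18 January 2018, not on the 26 July 2018 discovery date.
6 years from 18 January 2018 is 18 January 2024.
The period was tolled for 84 days by the pending criminal prosecution (5 April 2020 to 28 June 2020), pushing the deadline to 11 April 2024.
Although a pending arbitration ran from 10 July 2021 to 23 November 2021, the stated rules do not make that a tolling event, so it is disregarded.
Filing on 27 July 2024 missed the 11 April 2024 deadline — the action is time-barred.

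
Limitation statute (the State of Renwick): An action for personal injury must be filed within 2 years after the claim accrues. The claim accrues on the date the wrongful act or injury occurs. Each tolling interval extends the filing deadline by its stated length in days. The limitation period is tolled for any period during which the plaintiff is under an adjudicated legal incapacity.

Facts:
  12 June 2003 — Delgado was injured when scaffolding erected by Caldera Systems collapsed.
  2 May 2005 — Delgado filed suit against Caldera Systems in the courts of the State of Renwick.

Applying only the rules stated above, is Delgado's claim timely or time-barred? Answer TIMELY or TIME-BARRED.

The limitation period began to run on 12 June 2003.
Adding the 2 years base period to 12 June 2003 gives a deadline of 12 June 2005, before any tolling.
Delgado filed on 2 May 2005, before the 12 June 2005 deadline, so the action is timely.

TIMELY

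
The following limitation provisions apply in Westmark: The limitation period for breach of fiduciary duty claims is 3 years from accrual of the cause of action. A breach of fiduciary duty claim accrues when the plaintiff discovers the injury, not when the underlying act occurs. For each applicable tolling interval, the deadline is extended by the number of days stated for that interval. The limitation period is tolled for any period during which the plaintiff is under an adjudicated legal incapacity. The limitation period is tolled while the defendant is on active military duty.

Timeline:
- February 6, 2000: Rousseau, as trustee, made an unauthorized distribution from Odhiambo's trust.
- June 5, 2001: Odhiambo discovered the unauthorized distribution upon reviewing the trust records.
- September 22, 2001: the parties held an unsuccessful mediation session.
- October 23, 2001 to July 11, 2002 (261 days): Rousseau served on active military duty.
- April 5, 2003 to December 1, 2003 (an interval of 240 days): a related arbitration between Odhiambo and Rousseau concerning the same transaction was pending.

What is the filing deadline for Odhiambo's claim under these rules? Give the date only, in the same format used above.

February 21, 2005

Under the discovery rule, the claim accrued on June 5, 2001, when Odhiambo discovered the injury — not on the February 6, 2000 date of the underlying act.
Adding the 3 years base period to June 5, 2001 gives a deadline of June 5, 2004, before any tolling.
The period was tolled for 261 days by the defendant's active military service (October 23, 2001 to July 11, 2002), pushing the deadline to February 21, 2005.
No stated provision tolls the period for a pending arbitration, so the interval from April 5, 2003 to December 1, 2003 has no effect on the deadline.
Nothing else in the chronology tolls or restarts the period.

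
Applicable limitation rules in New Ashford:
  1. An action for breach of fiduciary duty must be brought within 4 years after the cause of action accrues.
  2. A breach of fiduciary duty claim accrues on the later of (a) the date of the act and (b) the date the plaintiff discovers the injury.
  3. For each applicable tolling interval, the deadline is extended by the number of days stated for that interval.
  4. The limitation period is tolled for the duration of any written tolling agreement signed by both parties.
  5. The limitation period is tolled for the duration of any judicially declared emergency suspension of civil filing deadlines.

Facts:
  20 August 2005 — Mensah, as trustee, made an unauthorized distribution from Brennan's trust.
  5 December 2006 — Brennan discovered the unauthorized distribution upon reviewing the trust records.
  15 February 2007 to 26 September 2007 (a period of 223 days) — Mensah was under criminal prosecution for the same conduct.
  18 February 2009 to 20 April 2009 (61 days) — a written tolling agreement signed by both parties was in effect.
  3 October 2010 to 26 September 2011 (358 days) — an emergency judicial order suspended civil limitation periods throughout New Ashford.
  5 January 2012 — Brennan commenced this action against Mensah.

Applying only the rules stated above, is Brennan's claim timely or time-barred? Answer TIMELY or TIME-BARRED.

Taking the later of the act (20 August 2005) and discovery (5 December 2006), the claim accrued on 5 December 2006.
The untolled deadline — 4 years after 5 December 2006 — is 5 December 2010.
The written tolling agreement from 18 February 2009 to 20 April 2009 tolled the period for 61 days, extending the deadline to 4 February 2011.
The emergency suspension of filing deadlines from 3 October 2010 to 26 September 2011 tolled the period for 358 days, extending the deadline to 28 January 2012.
Although a criminal prosecution ran from 15 February 2007 to 26 September 2007, the stated rules do not make that a tolling event, so it is disregarded.
Filing on 5 January 2012 beat the 28 January 2012 deadline — the action is timely.

TIMELY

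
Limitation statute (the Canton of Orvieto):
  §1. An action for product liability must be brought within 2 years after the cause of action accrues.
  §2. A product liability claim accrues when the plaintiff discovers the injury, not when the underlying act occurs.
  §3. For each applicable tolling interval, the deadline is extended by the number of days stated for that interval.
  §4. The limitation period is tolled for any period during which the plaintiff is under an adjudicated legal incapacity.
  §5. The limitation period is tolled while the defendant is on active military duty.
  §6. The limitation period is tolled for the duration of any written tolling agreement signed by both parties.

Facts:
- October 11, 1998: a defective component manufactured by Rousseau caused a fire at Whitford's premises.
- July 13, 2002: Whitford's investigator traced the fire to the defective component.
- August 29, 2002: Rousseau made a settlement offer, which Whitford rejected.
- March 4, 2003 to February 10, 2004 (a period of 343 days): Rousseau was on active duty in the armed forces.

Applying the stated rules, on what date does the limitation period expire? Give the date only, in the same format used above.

The claim did not accrue until Whitford discovered the injury on July 13, 2002; the October 11, 1998 act date does not start the clock under the stated rule.
The untolled deadline — 2 years after July 13, 2002 — is July 13, 2004.
The period was tolled for 343 days by the defendant's active military service (March 4, 2003 to February 10, 2004), pushing the deadline to June 21, 2005.
Nothing else in the chronology tolls or restarts the period.

June 21, 2005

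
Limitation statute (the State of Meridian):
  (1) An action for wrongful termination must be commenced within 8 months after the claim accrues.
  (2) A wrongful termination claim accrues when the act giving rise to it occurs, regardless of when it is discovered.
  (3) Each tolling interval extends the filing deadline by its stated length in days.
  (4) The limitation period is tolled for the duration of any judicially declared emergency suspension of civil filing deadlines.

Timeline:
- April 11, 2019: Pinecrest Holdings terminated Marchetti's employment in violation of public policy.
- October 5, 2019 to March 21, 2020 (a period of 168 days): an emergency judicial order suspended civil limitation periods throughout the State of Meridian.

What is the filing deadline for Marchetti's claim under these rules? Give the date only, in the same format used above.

May 27, 2020

The claim accrued on April 11, 2019, when the wrongful act occurred.
8 months from April 11, 2019 is December 11, 2019.
The period was tolled for 168 days by the emergency suspension of filing deadlines (October 5, 2019 to March 21, 2020), pushing the deadline to May 27, 2020.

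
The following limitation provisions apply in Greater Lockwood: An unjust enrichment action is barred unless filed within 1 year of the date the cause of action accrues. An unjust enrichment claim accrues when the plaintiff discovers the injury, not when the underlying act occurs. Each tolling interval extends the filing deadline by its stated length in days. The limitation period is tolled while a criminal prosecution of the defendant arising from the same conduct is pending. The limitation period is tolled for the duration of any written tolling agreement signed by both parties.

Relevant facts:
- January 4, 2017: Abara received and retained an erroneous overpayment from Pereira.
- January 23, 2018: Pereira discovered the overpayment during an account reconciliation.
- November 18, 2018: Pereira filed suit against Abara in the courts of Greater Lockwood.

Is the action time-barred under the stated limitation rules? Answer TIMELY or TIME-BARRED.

The claim did not accrue until Pereira discovered the injury on January 23, 2018; the January 4, 2017 act date does not start the clock under the stated rule.
1 year from January 23, 2018 is January 23, 2019.
The November 18, 2018 filing precedes the January 23, 2019 deadline; the claim is timely.

TIMELY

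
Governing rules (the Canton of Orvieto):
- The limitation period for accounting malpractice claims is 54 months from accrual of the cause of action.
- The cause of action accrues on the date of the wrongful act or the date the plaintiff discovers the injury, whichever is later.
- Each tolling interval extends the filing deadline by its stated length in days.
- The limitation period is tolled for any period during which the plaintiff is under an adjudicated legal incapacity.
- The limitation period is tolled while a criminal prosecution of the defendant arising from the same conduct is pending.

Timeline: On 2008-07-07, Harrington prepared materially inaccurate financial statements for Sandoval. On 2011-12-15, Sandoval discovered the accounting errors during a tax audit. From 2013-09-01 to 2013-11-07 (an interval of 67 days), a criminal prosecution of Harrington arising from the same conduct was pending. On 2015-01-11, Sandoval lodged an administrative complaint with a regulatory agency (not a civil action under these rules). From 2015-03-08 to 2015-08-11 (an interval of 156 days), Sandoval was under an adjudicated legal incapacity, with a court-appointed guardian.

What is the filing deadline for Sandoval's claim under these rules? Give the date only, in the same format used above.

Taking the later of the act (2008-07-07) and discovery (2011-12-15), the claim accrued on 2011-12-15.
54 months from 2011-12-15 is 2016-06-15.
Because the pending criminal prosecution ran from 2013-09-01 to 2013-11-07, the deadline is extended by 67 days to 2016-08-21.
The period was tolled for 156 days by the plaintiff's legal incapacity (2015-03-08 to 2015-08-11), pushing the deadline to 2017-01-24.
None of the other events listed affects the running of the period under the stated rules.

2017-01-24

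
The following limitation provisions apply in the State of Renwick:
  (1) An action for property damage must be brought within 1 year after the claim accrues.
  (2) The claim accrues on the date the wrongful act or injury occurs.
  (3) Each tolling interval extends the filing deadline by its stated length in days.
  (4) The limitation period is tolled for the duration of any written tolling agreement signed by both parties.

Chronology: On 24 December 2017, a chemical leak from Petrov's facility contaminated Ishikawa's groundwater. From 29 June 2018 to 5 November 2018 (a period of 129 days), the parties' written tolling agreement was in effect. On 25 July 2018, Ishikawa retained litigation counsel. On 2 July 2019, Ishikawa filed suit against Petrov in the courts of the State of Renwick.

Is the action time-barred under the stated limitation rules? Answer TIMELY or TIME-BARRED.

The claim accrued on 24 December 2017, when the wrongful act occurred.
1 year from 24 December 2017 is 24 December 2018.
Because the written tolling agreement ran from 29 June 2018 to 5 November 2018, the deadline is extended by 129 days to 2 May 2019.
The other events in the timeline have no effect on the limitation period under the stated rules.
The 2 July 2019 filing falls after the 2 May 2019 deadline; the claim is time-barred.

TIME-BARRED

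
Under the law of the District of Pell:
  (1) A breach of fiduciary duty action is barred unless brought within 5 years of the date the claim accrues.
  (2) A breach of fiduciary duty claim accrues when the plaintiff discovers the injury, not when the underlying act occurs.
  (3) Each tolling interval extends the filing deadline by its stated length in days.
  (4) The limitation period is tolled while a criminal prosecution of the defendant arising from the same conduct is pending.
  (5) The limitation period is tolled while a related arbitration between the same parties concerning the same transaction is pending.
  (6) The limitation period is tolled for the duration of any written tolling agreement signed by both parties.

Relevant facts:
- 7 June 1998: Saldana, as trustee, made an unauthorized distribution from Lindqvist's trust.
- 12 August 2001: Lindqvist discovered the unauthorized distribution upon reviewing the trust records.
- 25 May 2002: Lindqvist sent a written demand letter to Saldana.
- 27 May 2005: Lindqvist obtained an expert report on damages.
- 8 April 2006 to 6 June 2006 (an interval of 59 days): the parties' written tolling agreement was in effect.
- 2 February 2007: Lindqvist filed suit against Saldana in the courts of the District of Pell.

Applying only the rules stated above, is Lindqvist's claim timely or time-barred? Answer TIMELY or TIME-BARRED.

Under the discovery rule, the claim accrued on 12 August 2001, when Lindqvist discovered the injury — not on the 7 June 1998 date of the underlying act.
Adding the 5 years base period to 12 August 2001 gives a deadline of 12 August 2006, before any tolling.
The period was tolled for 59 days by the written tolling agreement (8 April 2006 to 6 June 2006), pushing the deadline to 10 October 2006.
The other events in the timeline have no effect on the limitation period under the stated rules.
The 2 February 2007 filing falls after the 10 October 2006 deadline; the claim is time-barred.

TIME-BARRED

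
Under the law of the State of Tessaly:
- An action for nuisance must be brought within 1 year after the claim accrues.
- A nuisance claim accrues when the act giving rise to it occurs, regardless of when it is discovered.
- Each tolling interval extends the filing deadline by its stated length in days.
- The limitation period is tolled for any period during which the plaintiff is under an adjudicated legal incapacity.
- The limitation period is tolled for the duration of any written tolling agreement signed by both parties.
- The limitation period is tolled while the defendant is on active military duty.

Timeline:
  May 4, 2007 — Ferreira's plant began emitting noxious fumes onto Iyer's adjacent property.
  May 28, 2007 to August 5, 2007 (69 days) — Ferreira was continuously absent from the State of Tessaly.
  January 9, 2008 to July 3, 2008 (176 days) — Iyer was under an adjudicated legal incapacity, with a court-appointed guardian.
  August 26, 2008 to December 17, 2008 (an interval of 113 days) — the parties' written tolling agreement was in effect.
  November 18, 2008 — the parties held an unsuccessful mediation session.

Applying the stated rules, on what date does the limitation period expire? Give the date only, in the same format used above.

February 17, 2009

The claim accrued on May 4, 2007, when the wrongful act occurred.
The untolled deadline — 1 year after May 4, 2007 — is May 4, 2008.
Because the plaintiff's legal incapacity ran from January 9, 2008 to July 3, 2008, the deadline is extended by 176 days to October 27, 2008.
The written tolling agreement from August 26, 2008 to December 17, 2008 tolled the period for 113 days, extending the deadline to February 17, 2009.
The defendant's absence from the jurisdiction from May 28, 2007 to August 5, 2007 does not toll the period, because no stated rule makes the defendant's absence a tolling event.
Nothing else in the chronology tolls or restarts the period.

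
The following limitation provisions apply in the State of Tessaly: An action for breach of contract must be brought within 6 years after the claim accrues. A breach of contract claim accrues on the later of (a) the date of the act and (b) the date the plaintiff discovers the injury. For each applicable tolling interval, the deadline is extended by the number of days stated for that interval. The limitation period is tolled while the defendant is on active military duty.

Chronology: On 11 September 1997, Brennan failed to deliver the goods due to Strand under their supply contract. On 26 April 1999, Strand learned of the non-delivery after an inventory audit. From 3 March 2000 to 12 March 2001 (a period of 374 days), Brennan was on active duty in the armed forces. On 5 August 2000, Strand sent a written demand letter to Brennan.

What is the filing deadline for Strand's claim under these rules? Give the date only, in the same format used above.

The claim accrued on 26 April 1999 — the later of the 11 September 1997 act and the 26 April 1999 discovery.
The untolled deadline — 6 years after 26 April 1999 — is 26 April 2005.
The defendant's active military service from 3 March 2000 to 12 March 2001 tolled the period for 374 days, extending the deadline to 5 May 2006.
None of the other events listed affects the running of the period under the stated rules.

5 May 2006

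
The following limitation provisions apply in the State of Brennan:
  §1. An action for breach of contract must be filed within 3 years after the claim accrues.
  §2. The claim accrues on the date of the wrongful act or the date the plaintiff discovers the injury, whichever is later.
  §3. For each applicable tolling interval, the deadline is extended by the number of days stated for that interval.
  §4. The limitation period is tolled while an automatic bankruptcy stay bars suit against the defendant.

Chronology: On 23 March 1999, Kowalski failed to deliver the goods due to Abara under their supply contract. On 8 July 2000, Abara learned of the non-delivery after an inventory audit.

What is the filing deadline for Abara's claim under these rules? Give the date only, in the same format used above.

8 July 2003

Taking the later of the act (23 March 1999) and discovery (8 July 2000), the claim accrued on 8 July 2000.
Adding the 3 years base period to 8 July 2000 gives a deadline of 8 July 2003, before any tolling.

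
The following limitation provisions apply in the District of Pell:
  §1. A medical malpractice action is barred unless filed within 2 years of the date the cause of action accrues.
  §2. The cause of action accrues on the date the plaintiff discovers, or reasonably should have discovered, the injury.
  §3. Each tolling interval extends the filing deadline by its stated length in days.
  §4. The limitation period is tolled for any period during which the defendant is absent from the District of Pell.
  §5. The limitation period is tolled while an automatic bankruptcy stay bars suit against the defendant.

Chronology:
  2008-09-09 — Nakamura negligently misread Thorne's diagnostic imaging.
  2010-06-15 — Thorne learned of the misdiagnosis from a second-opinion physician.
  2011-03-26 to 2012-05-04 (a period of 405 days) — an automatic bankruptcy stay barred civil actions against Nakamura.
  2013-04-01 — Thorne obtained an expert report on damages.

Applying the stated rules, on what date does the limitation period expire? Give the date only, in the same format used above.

2013-07-25

Accrual is tied to discovery, so the period began on 2010-06-15 rather than on 2008-09-09 when the act occurred.
Adding the 2 years base period to 2010-06-15 gives a deadline of 2012-06-15, before any tolling.
The period was tolled for 405 days by the automatic bankruptcy stay (2011-03-26 to 2012-05-04), pushing the deadline to 2013-07-25.
Nothing else in the chronology tolls or restarts the period.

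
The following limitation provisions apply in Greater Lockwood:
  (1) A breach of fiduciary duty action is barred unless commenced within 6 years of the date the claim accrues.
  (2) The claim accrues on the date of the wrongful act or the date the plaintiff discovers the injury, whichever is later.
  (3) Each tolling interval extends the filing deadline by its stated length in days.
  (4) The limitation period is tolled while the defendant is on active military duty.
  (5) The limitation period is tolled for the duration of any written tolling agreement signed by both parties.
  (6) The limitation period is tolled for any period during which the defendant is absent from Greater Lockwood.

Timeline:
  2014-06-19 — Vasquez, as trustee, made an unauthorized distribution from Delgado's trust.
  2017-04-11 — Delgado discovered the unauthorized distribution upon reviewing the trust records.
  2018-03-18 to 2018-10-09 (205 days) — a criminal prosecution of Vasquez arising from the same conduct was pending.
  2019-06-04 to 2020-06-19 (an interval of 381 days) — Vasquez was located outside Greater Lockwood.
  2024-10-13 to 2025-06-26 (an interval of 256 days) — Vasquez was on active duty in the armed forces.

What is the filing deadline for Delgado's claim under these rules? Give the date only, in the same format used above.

2024-04-26

Taking the later of the act (2014-06-19) and discovery (2017-04-11), the claim accrued on 2017-04-11.
6 years from 2017-04-11 is 2023-04-11.
Because the defendant's absence from the jurisdiction ran from 2019-06-04 to 2020-06-19, the deadline is extended by 381 days to 2024-04-26.
The defendant's active military service from 2024-10-13 to 2025-06-26 began after the period had already run on 2024-04-26, so it has no tolling effect.
No stated provision tolls the period for a criminal prosecution, so the interval from 2018-03-18 to 2018-10-09 has no effect on the deadline.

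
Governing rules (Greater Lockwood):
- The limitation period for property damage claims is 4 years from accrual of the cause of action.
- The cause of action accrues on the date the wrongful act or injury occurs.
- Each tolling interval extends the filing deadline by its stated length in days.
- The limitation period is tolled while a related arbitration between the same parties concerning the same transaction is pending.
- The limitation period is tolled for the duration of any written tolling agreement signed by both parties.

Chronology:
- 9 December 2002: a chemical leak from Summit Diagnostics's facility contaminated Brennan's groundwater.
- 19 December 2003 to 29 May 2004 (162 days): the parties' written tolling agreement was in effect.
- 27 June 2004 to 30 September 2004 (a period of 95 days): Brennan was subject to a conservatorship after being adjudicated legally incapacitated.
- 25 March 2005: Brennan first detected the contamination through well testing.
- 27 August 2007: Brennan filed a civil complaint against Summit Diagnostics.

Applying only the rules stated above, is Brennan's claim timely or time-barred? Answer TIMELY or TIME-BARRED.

TIME-BARRED

Because the rule ties accrual to occurrence, the claim accrued on 9 December 2002, not on the 25 March 2005 discovery date.
The untolled deadline — 4 years after 9 December 2002 — is 9 December 2006.
Because the written tolling agreement ran from 19 December 2003 to 29 May 2004, the deadline is extended by 162 days to 20 May 2007.
No stated provision tolls the period for the plaintiff's incapacity, so the interval from 27 June 2004 to 30 September 2004 has no effect on the deadline.
The 27 August 2007 filing falls after the 20 May 2007 deadline; the claim is time-barred.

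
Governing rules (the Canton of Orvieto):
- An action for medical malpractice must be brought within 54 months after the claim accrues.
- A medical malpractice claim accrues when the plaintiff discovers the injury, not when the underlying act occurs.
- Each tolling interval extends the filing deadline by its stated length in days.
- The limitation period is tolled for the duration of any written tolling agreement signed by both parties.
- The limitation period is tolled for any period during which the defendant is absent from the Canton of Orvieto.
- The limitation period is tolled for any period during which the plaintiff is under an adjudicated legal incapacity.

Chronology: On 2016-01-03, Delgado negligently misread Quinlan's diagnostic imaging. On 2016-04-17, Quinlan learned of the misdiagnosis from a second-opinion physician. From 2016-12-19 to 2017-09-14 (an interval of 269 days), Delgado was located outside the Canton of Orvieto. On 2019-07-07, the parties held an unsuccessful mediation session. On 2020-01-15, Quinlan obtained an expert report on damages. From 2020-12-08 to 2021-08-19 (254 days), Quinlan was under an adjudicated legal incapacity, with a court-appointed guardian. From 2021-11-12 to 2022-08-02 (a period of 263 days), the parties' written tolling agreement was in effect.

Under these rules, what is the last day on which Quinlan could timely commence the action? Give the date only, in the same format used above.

The claim did not accrue until Quinlan discovered the injury on 2016-04-17; the 2016-01-03 act date does not start the clock under the stated rule.
Adding the 54 months base period to 2016-04-17 gives a deadline of 2020-10-17, before any tolling.
The defendant's absence from the jurisdiction from 2016-12-19 to 2017-09-14 tolled the period for 269 days, extending the deadline to 2021-07-13.
The plaintiff's legal incapacity from 2020-12-08 to 2021-08-19 tolled the period for 254 days, extending the deadline to 2022-03-24.
The period was tolled for 263 days by the written tolling agreement (2021-11-12 to 2022-08-02), pushing the deadline to 2022-12-12.
The other events in the timeline have no effect on the limitation period under the stated rules.

2022-12-12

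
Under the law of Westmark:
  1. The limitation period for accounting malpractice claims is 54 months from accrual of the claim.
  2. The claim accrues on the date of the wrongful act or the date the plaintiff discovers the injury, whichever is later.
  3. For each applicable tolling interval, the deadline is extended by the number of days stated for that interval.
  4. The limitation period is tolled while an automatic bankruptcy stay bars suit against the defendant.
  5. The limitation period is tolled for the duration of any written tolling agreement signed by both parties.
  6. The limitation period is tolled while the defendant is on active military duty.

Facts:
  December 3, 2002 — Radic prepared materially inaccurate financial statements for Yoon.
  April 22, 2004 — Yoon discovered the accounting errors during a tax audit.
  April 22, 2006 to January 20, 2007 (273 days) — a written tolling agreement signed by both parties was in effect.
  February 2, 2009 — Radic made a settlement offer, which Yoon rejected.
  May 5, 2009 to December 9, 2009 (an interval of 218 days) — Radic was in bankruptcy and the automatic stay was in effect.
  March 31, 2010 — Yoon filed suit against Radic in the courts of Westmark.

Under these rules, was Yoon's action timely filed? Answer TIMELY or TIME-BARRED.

TIME-BARRED

Because discovery on April 22, 2004 post-dates the December 3, 2002 act, accrual under the later-of rule falls on April 22, 2004.
The untolled deadline — 54 months after April 22, 2004 — is October 22, 2008.
The period was tolled for 273 days by the written tolling agreement (April 22, 2006 to January 20, 2007), pushing the deadline to July 22, 2009.
The period was tolled for 218 days by the automatic bankruptcy stay (May 5, 2009 to December 9, 2009), pushing the deadline to February 25, 2010.
The other events in the timeline have no effect on the limitation period under the stated rules.
Yoon filed on March 31, 2010, after the February 25, 2010 deadline, so the action is time-barred.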